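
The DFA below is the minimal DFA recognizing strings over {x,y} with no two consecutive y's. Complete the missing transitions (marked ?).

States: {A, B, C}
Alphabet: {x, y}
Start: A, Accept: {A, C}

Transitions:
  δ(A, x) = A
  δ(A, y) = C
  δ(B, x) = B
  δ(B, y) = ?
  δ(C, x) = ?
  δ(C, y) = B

From the language and accept set, identify what each state tracks — A: last symbol not y (ok); B: saw yy (dead); C: last symbol y (ok).
Each missing δ(q, a) is the state matching the new tracked value after reading a.
δ(B, y) = B; δ(C, x) = A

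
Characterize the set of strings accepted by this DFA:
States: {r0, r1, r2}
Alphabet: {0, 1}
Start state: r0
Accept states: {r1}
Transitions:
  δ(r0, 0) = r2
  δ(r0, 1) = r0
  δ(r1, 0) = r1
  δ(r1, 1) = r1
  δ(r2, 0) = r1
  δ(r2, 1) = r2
Testing a few strings:
  '101' → reject
  '1' → reject
  '0011' → accept
  '011' → reject
State roles: r0=zero 0's seen; r1=≥ two 0's seen; r2=one 0 seen
All binary strings containing at least two 0's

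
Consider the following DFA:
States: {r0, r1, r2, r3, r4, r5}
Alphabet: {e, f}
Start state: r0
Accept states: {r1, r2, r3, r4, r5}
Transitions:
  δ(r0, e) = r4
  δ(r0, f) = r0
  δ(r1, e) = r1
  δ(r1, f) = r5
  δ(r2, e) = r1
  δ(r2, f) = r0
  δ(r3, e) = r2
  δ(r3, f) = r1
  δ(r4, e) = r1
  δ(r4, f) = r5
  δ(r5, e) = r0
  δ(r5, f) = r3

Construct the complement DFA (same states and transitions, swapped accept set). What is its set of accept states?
Complement accept states = All states \ Original accept states
= {r0, r1, r2, r3, r4, r5} \ {r1, r2, r3, r4, r5}
{r0}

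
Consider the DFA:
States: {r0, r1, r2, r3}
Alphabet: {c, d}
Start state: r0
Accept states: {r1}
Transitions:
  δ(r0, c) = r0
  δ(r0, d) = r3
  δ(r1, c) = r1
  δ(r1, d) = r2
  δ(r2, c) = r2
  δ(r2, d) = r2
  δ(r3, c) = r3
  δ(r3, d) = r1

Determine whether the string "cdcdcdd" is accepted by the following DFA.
Processing string "cdcdcdd":
  r0 --c--> r0
  r0 --d--> r3
  r3 --c--> r3
  r3 --d--> r1
  r1 --c--> r1
  r1 --d--> r2
  r2 --d--> r2
Final state: r2
Accept states: {r1}
No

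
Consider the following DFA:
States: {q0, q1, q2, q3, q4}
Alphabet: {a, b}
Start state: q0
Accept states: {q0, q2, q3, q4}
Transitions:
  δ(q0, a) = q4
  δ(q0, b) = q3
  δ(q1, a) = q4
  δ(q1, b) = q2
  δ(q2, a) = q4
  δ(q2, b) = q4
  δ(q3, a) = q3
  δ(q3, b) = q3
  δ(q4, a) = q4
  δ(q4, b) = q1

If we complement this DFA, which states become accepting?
Complement accept states = All states \ Original accept states
= {q0, q1, q2, q3, q4} \ {q0, q2, q3, q4}
{q1}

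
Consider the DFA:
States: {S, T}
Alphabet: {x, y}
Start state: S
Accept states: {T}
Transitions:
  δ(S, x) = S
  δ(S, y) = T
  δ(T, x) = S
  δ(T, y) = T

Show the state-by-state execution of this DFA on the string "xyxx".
read 'x': S → S
  read 'y': S → T
  read 'x': T → S
  read 'x': S → S
S -> S -> T -> S -> S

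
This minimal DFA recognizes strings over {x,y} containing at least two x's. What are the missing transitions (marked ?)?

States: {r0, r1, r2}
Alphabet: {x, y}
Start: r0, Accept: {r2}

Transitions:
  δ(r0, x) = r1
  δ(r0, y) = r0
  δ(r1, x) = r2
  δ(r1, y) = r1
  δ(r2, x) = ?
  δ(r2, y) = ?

From the language and accept set, identify what each state tracks — r0: zero x's seen; r1: one x seen; r2: ≥ two x's seen.
Each missing δ(q, a) is the state matching the new tracked value after reading a.
δ(r2, x) = r2; δ(r2, y) = r2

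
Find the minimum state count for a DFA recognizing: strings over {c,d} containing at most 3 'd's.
By Myhill–Nerode, count the distinguishable equivalence classes: 5 classes — having seen 0, 1, …, 3, or >3 copies of 'd'; counts 0 through 3 are accepting and >3 is dead.
5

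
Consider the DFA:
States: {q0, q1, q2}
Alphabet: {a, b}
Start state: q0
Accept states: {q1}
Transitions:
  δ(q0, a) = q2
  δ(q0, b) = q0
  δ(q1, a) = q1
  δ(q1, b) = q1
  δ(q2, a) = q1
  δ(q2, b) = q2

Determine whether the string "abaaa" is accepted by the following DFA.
Processing string "abaaa":
  q0 --a--> q2
  q2 --b--> q2
  q2 --a--> q1
  q1 --a--> q1
  q1 --a--> q1
Final state: q1
Accept states: {q1}
Yes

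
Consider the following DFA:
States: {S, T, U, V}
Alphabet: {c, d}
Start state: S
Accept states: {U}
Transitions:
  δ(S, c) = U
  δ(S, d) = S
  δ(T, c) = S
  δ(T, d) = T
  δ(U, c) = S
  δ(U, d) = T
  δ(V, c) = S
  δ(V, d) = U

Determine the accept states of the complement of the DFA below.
Complement accept states = All states \ Original accept states
= {S, T, U, V} \ {U}
{S, T, V}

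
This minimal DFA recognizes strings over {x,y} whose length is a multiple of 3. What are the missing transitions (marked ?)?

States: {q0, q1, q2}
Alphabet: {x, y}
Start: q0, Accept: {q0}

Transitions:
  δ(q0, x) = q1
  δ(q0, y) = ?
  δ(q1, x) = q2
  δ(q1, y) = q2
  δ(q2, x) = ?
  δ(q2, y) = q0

From the language and accept set, identify what each state tracks — q0: length ≡ 0 (mod 3); q1: length ≡ 1 (mod 3); q2: length ≡ 2 (mod 3).
Each missing δ(q, a) is the state matching the new tracked value after reading a.
δ(q0, y) = q1; δ(q2, x) = q0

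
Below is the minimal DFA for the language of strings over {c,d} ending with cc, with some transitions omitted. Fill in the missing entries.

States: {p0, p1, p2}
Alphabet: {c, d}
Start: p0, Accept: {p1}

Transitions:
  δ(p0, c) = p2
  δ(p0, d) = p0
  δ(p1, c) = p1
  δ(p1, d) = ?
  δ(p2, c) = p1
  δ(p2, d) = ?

From the language and accept set, identify what each state tracks — p0: last symbol not c; p1: two trailing c's; p2: one trailing c.
Each missing δ(q, a) is the state matching the new tracked value after reading a.
δ(p1, d) = p0; δ(p2, d) = p0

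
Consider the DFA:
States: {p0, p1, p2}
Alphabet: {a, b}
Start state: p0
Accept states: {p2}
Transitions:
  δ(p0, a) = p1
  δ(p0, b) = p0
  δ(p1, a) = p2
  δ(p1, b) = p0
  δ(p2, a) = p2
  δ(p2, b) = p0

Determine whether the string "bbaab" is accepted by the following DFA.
Processing string "bbaab":
  p0 --b--> p0
  p0 --b--> p0
  p0 --a--> p1
  p1 --a--> p2
  p2 --b--> p0
Final state: p0
Accept states: {p2}
No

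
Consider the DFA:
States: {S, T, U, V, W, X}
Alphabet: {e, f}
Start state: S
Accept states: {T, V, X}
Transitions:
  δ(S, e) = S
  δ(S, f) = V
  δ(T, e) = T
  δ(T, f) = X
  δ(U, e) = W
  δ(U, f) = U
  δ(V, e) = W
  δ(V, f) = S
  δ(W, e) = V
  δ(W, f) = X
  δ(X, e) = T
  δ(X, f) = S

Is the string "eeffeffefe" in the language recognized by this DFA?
Processing string "eeffeffefe":
  S --e--> S
  S --e--> S
  S --f--> V
  V --f--> S
  S --e--> S
  S --f--> V
  V --f--> S
  S --e--> S
  S --f--> V
  V --e--> W
Final state: W
Accept states: {T, V, X}
No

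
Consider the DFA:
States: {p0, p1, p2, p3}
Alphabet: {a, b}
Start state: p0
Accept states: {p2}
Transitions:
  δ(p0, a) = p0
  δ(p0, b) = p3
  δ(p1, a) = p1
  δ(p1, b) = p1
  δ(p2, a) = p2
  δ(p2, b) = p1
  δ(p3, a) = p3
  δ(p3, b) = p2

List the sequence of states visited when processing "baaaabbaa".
read 'b': p0 → p3
  read 'a': p3 → p3
  read 'a': p3 → p3
  read 'a': p3 → p3
  read 'a': p3 → p3
  read 'b': p3 → p2
  read 'b': p2 → p1
  read 'a': p1 → p1
  read 'a': p1 → p1
p0 -> p3 -> p3 -> p3 -> p3 -> p3 -> p2 -> p1 -> p1 -> p1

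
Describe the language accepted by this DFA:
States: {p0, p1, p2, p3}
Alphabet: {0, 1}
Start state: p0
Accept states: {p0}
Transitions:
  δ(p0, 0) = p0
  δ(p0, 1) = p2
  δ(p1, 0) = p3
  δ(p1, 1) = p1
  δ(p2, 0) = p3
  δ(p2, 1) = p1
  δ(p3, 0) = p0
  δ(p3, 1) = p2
Testing a few strings:
  '0' → accept
  '110' → reject
  '001' → reject
  '1' → reject
State roles: p0=value ≡ 0 (mod 4); p1=value ≡ 3 (mod 4); p2=value ≡ 1 (mod 4); p3=value ≡ 2 (mod 4)
All binary strings representing a multiple of 4 (read in base 2; leading zeros allowed and ε counts as 0)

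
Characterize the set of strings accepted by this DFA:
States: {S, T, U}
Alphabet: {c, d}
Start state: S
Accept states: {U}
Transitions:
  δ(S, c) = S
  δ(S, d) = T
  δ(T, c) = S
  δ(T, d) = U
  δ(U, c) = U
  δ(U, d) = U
Testing a few strings:
  'd' → reject
  'dcd' → reject
  'cddd' → accept
  'ddd' → accept
State roles: S=no progress toward dd; T=one trailing d; U=substring dd seen
All strings over {c,d} containing the substring dd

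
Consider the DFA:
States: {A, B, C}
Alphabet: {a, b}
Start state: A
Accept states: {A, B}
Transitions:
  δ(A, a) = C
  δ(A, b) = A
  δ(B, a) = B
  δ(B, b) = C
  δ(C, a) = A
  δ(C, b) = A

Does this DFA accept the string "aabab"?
Processing string "aabab":
  A --a--> C
  C --a--> A
  A --b--> A
  A --a--> C
  C --b--> A
Final state: A
Accept states: {A, B}
Yes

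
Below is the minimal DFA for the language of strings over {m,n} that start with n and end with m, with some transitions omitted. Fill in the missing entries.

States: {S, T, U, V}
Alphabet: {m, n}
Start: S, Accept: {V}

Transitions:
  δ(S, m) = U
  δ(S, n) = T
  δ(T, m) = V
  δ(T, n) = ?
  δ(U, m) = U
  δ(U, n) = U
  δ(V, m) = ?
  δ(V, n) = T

From the language and accept set, identify what each state tracks — S: no input read; T: started with n, last symbol n; U: started with m (dead); V: started with n, last symbol m.
Each missing δ(q, a) is the state matching the new tracked value after reading a.
δ(T, n) = T; δ(V, m) = V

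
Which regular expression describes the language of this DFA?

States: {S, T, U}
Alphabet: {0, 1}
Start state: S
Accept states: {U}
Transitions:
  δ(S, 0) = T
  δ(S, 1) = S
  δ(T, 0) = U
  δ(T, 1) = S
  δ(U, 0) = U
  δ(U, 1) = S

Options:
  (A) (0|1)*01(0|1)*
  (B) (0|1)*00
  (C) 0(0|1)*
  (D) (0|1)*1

Check each option against the DFA on short strings; one disagreement eliminates an option:
  (A) (0|1)*01(0|1)*: on '00' the DFA goes S → T → U and accepts (U ∈ Accept), but the regex does not match it → eliminate
  (B) (0|1)*00: agrees with the DFA on every string of length ≤ 6
  (C) 0(0|1)*: on '0' the DFA goes S → T and rejects (T ∉ Accept), but the regex matches it → eliminate
  (D) (0|1)*1: on '1' the DFA goes S → S and rejects (S ∉ Accept), but the regex matches it → eliminate
Only (B) is consistent with the DFA.
(B) (0|1)*00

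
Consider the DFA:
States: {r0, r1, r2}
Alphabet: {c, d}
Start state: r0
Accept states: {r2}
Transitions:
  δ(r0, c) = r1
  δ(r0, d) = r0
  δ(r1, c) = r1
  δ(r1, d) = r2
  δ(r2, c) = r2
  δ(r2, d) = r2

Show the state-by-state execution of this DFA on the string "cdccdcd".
read 'c': r0 → r1
  read 'd': r1 → r2
  read 'c': r2 → r2
  read 'c': r2 → r2
  read 'd': r2 → r2
  read 'c': r2 → r2
  read 'd': r2 → r2
r0 -> r1 -> r2 -> r2 -> r2 -> r2 -> r2 -> r2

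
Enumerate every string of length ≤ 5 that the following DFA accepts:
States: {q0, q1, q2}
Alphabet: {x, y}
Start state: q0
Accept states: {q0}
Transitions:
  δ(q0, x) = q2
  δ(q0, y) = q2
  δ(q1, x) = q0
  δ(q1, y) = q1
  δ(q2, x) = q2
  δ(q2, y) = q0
ε, xy, yy, xxy, yxy, xxxy, xyxy, xyyy, yxxy, yyxy, yyyy, xxxxy, xxyxy, xxyyy, xyxxy, xyyxy, yxxxy, yxyxy, yxyyy, yyxxy, yyyxy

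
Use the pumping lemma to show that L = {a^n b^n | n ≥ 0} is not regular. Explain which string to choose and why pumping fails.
Assume L is regular with pumping length p. Idea: pumping the a-block changes the count balance.
Choose s = a^p b^p (length 2p ≥ p). By the pumping lemma, s = xyz with |xy| ≤ p, |y| > 0. So y = a^k for some k > 0 (since xy is entirely within the a's). Pumping gives xy²z = a^(p+k) b^p, which is not in L since p+k ≠ p.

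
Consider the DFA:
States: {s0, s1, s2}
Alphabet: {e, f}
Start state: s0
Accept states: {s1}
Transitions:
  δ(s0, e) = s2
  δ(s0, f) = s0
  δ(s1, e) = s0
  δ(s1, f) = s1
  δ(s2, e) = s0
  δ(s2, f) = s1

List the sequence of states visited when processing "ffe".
read 'f': s0 → s0
  read 'f': s0 → s0
  read 'e': s0 → s2
s0 -> s0 -> s0 -> s2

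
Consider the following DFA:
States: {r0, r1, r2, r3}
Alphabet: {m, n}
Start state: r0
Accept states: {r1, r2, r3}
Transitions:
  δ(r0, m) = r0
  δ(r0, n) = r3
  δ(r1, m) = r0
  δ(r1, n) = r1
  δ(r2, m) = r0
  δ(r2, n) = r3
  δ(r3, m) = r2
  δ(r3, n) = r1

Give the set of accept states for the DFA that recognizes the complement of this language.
Complement accept states = All states \ Original accept states
= {r0, r1, r2, r3} \ {r1, r2, r3}
{r0}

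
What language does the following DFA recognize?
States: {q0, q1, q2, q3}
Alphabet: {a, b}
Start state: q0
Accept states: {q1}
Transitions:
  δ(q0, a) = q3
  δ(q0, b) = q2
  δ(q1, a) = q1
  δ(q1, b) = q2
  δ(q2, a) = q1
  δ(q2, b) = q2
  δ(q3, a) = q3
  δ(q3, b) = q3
Testing a few strings:
  'b' → reject
  'bbb' → reject
  'aaba' → reject
  'aba' → reject
State roles: q0=no input read; q1=started with b, last symbol a; q2=started with b, last symbol b; q3=started with a (dead)
All strings over {a,b} that start with b and end with a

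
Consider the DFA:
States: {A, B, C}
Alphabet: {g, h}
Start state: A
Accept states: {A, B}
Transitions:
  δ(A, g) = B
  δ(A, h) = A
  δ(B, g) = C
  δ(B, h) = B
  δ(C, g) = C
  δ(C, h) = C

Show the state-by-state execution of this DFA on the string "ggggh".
read 'g': A → B
  read 'g': B → C
  read 'g': C → C
  read 'g': C → C
  read 'h': C → C
A -> B -> C -> C -> C -> C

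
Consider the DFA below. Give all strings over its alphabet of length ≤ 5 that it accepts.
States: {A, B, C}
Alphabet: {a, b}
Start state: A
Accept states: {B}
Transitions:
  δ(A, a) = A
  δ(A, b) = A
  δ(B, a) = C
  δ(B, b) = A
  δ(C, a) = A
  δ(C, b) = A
None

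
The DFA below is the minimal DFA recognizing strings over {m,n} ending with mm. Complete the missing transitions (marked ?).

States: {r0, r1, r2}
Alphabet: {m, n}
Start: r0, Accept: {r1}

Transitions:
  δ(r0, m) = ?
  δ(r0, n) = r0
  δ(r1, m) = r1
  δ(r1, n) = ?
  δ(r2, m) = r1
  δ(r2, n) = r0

From the language and accept set, identify what each state tracks — r0: last symbol not m; r1: two trailing m's; r2: one trailing m.
Each missing δ(q, a) is the state matching the new tracked value after reading a.
δ(r0, m) = r2; δ(r1, n) = r0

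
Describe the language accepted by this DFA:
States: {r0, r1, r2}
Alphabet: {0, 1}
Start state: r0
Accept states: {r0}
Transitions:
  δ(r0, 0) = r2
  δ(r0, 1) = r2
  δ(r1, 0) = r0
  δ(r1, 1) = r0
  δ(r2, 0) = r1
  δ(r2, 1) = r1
Testing a few strings:
  '11' → reject
  '10' → reject
  '1' → reject
  '101' → accept
State roles: r0=length ≡ 0 (mod 3); r1=length ≡ 2 (mod 3); r2=length ≡ 1 (mod 3)
All binary strings whose length is a multiple of 3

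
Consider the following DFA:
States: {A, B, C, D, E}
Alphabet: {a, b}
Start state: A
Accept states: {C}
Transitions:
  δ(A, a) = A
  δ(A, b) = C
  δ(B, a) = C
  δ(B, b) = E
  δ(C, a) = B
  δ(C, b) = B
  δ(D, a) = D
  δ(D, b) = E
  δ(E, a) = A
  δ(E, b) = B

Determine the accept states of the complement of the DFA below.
Complement accept states = All states \ Original accept states
= {A, B, C, D, E} \ {C}
{A, B, D, E}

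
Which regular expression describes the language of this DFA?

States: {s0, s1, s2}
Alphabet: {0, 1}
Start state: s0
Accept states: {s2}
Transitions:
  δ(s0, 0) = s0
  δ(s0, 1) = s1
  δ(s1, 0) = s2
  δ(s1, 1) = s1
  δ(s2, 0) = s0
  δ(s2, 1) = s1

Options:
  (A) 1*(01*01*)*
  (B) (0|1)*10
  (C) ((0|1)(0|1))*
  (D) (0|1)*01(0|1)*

Check each option against the DFA on short strings; one disagreement eliminates an option:
  (A) 1*(01*01*)*: on ε the DFA stays in s0 and rejects (s0 ∉ Accept), but the regex matches it → eliminate
  (B) (0|1)*10: agrees with the DFA on every string of length ≤ 6
  (C) ((0|1)(0|1))*: on ε the DFA stays in s0 and rejects (s0 ∉ Accept), but the regex matches it → eliminate
  (D) (0|1)*01(0|1)*: on '01' the DFA goes s0 → s0 → s1 and rejects (s1 ∉ Accept), but the regex matches it → eliminate
Only (B) is consistent with the DFA.
(B) (0|1)*10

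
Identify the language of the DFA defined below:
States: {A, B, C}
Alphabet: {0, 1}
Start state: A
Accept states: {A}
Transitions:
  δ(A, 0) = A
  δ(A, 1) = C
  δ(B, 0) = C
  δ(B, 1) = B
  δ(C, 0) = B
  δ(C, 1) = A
Testing a few strings:
  '0' → accept
  '01' → reject
  '1' → reject
  '10' → reject
State roles: A=value ≡ 0 (mod 3); B=value ≡ 2 (mod 3); C=value ≡ 1 (mod 3)
All binary strings representing a multiple of 3 (read in base 2; leading zeros allowed and ε counts as 0)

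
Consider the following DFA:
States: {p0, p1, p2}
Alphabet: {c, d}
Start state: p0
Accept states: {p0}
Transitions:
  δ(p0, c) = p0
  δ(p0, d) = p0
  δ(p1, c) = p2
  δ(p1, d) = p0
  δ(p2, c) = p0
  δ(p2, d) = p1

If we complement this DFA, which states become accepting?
Complement accept states = All states \ Original accept states
= {p0, p1, p2} \ {p0}
{p1, p2}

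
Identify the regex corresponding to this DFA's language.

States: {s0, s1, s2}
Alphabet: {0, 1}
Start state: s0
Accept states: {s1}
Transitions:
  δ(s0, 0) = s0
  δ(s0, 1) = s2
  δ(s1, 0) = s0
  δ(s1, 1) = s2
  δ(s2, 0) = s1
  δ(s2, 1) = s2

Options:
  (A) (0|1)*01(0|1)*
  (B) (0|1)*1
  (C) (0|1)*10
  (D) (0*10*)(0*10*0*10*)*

Check each option against the DFA on short strings; one disagreement eliminates an option:
  (A) (0|1)*01(0|1)*: on '01' the DFA goes s0 → s0 → s2 and rejects (s2 ∉ Accept), but the regex matches it → eliminate
  (B) (0|1)*1: on '1' the DFA goes s0 → s2 and rejects (s2 ∉ Accept), but the regex matches it → eliminate
  (C) (0|1)*10: agrees with the DFA on every string of length ≤ 6
  (D) (0*10*)(0*10*0*10*)*: on '1' the DFA goes s0 → s2 and rejects (s2 ∉ Accept), but the regex matches it → eliminate
Only (C) is consistent with the DFA.
(C) (0|1)*10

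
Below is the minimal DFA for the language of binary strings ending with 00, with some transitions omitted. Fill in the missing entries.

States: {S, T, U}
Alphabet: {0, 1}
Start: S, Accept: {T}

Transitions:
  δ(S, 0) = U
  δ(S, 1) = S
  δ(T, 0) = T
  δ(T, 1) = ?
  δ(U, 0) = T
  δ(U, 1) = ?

From the language and accept set, identify what each state tracks — S: last symbol not 0; T: two trailing 0's; U: one trailing 0.
Each missing δ(q, a) is the state matching the new tracked value after reading a.
δ(T, 1) = S; δ(U, 1) = S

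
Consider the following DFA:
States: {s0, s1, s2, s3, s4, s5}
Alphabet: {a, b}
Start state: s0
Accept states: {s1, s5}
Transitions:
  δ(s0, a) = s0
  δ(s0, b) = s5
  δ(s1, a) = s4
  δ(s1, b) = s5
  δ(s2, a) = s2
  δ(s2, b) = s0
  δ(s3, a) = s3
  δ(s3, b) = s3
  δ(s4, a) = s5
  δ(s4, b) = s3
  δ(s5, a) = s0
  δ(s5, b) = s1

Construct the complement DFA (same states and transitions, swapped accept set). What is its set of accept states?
Complement accept states = All states \ Original accept states
= {s0, s1, s2, s3, s4, s5} \ {s1, s5}
{s0, s2, s3, s4}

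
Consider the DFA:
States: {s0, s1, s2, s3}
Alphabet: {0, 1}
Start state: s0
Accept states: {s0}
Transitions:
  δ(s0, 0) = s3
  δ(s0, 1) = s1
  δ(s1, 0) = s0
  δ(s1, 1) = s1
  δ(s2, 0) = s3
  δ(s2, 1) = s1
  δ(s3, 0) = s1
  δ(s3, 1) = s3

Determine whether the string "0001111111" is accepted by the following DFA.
Processing string "0001111111":
  s0 --0--> s3
  s3 --0--> s1
  s1 --0--> s0
  s0 --1--> s1
  s1 --1--> s1
  s1 --1--> s1
  s1 --1--> s1
  s1 --1--> s1
  s1 --1--> s1
  s1 --1--> s1
Final state: s1
Accept states: {s0}
No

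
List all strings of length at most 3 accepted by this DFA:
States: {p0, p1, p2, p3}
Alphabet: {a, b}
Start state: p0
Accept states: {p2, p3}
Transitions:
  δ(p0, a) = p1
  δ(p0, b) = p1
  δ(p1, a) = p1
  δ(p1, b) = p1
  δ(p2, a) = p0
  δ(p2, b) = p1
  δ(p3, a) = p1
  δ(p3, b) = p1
None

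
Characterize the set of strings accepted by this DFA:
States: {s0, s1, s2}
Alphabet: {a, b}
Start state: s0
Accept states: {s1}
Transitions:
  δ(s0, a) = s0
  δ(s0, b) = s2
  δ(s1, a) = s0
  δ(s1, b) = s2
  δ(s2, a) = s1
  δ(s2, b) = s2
Testing a few strings:
  'a' → reject
  'ba' → accept
  'baba' → accept
  'abb' → reject
State roles: s0=no suffix match; s1=suffix is ba; s2=one trailing b
All strings over {a,b} ending with ba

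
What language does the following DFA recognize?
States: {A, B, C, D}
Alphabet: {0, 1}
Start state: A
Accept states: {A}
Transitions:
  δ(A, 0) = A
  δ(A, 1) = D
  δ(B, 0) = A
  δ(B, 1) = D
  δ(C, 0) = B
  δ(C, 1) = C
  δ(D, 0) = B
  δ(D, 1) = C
Testing a few strings:
  '000' → accept
  '0' → accept
  '111' → reject
  '01' → reject
State roles: A=value ≡ 0 (mod 4); B=value ≡ 2 (mod 4); C=value ≡ 3 (mod 4); D=value ≡ 1 (mod 4)
All binary strings representing a multiple of 4 (read in base 2; leading zeros allowed and ε counts as 0)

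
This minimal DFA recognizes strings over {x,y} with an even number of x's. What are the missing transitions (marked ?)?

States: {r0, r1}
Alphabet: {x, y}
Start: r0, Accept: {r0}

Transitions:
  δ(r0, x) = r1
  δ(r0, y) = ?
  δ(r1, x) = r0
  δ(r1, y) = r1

From the language and accept set, identify what each state tracks — r0: even number of x's so far; r1: odd number of x's so far.
Each missing δ(q, a) is the state matching the new tracked value after reading a.
δ(r0, y) = r0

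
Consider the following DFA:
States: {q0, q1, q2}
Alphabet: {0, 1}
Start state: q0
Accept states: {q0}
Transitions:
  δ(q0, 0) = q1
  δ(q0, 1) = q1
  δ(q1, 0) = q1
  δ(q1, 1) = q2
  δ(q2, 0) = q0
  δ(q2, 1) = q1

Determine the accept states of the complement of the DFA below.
Complement accept states = All states \ Original accept states
= {q0, q1, q2} \ {q0}
{q1, q2}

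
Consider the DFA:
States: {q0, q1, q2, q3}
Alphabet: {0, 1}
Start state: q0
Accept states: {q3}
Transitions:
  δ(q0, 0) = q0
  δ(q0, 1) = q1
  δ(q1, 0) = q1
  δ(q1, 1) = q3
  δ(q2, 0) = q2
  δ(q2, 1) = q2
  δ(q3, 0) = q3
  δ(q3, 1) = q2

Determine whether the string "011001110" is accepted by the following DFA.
Processing string "011001110":
  q0 --0--> q0
  q0 --1--> q1
  q1 --1--> q3
  q3 --0--> q3
  q3 --0--> q3
  q3 --1--> q2
  q2 --1--> q2
  q2 --1--> q2
  q2 --0--> q2
Final state: q2
Accept states: {q3}
No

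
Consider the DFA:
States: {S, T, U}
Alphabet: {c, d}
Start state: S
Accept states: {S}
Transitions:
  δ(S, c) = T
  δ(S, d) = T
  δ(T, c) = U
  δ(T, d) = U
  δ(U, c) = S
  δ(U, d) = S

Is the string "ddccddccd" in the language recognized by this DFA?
Processing string "ddccddccd":
  S --d--> T
  T --d--> U
  U --c--> S
  S --c--> T
  T --d--> U
  U --d--> S
  S --c--> T
  T --c--> U
  U --d--> S
Final state: S
Accept states: {S}
Yes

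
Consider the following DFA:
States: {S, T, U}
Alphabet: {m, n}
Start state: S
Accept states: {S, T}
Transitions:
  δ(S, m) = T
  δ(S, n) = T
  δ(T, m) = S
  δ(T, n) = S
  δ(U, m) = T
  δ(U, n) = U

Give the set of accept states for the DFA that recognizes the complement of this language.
Complement accept states = All states \ Original accept states
= {S, T, U} \ {S, T}
{U}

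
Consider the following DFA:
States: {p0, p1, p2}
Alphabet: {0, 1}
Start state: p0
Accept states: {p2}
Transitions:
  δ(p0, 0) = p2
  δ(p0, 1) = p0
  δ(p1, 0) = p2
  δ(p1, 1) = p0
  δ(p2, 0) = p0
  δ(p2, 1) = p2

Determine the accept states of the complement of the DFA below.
Complement accept states = All states \ Original accept states
= {p0, p1, p2} \ {p2}
{p0, p1}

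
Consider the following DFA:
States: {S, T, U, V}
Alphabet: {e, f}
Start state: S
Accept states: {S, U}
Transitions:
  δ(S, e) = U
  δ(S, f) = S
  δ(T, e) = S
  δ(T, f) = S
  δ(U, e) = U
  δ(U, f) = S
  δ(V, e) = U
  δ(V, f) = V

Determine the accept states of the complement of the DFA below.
Complement accept states = All states \ Original accept states
= {S, T, U, V} \ {S, U}
{T, V}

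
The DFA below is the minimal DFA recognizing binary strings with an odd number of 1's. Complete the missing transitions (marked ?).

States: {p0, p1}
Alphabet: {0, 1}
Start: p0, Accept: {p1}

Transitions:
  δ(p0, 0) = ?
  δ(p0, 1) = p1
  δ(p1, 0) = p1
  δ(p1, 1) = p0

From the language and accept set, identify what each state tracks — p0: even number of 1's so far; p1: odd number of 1's so far.
Each missing δ(q, a) is the state matching the new tracked value after reading a.
δ(p0, 0) = p0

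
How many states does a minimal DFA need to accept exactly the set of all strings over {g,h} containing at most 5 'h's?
By Myhill–Nerode, count the distinguishable equivalence classes: 7 classes — having seen 0, 1, …, 5, or >5 copies of 'h'; counts 0 through 5 are accepting and >5 is dead.
7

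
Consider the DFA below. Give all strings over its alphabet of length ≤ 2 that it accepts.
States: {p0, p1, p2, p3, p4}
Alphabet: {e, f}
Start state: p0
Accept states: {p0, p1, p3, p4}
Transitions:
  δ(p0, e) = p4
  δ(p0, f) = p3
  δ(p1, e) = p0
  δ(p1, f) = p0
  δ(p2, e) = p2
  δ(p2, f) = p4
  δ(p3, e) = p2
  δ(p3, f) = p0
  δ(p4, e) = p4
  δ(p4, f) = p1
ε, e, f, ee, ef, ff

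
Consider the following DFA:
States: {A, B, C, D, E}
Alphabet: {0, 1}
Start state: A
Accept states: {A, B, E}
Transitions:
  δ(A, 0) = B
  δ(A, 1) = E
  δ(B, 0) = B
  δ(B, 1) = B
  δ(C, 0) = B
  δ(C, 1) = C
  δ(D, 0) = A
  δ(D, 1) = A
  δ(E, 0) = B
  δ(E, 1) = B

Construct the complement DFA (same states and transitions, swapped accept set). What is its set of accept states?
Complement accept states = All states \ Original accept states
= {A, B, C, D, E} \ {A, B, E}
{C, D}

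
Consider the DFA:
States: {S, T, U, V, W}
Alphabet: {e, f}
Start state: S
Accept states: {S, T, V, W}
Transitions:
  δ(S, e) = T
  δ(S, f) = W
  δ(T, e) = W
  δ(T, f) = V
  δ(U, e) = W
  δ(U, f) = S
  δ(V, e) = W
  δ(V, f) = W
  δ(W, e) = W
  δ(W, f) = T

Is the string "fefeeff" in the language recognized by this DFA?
Processing string "fefeeff":
  S --f--> W
  W --e--> W
  W --f--> T
  T --e--> W
  W --e--> W
  W --f--> T
  T --f--> V
Final state: V
Accept states: {S, T, V, W}
Yes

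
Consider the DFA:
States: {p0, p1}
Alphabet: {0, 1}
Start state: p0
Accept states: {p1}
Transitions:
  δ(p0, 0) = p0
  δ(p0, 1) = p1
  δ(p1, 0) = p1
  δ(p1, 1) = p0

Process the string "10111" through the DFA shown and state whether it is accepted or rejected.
Processing string "10111":
  p0 --1--> p1
  p1 --0--> p1
  p1 --1--> p0
  p0 --1--> p1
  p1 --1--> p0
Final state: p0
Accept states: {p1}
No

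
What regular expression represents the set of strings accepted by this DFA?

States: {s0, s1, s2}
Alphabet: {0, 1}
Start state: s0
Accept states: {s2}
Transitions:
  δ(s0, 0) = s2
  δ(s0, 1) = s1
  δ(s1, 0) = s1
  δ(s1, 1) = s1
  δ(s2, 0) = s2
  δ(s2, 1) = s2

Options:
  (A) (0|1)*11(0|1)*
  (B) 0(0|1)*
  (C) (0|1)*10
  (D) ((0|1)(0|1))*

Check each option against the DFA on short strings; one disagreement eliminates an option:
  (A) (0|1)*11(0|1)*: on '0' the DFA goes s0 → s2 and accepts (s2 ∈ Accept), but the regex does not match it → eliminate
  (B) 0(0|1)*: agrees with the DFA on every string of length ≤ 6
  (C) (0|1)*10: on '0' the DFA goes s0 → s2 and accepts (s2 ∈ Accept), but the regex does not match it → eliminate
  (D) ((0|1)(0|1))*: on ε the DFA stays in s0 and rejects (s0 ∉ Accept), but the regex matches it → eliminate
Only (B) is consistent with the DFA.
(B) 0(0|1)*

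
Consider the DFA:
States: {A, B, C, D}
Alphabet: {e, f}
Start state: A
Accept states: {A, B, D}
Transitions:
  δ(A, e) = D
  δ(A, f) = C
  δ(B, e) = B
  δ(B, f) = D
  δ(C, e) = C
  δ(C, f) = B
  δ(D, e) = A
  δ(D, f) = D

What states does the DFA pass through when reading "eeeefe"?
read 'e': A → D
  read 'e': D → A
  read 'e': A → D
  read 'e': D → A
  read 'f': A → C
  read 'e': C → C
A -> D -> A -> D -> A -> C -> C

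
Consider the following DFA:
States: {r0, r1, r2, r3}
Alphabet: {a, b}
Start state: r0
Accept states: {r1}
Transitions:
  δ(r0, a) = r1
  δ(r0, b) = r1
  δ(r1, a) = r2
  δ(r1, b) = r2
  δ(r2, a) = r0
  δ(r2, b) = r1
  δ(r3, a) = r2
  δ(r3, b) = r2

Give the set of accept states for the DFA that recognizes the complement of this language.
Complement accept states = All states \ Original accept states
= {r0, r1, r2, r3} \ {r1}
{r0, r2, r3}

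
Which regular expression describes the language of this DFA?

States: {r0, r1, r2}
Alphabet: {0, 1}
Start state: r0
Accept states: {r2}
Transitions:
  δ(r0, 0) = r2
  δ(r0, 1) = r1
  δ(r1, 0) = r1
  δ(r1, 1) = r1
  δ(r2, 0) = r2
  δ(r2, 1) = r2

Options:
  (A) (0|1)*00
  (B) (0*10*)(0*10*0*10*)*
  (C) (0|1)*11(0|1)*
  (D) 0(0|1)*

Check each option against the DFA on short strings; one disagreement eliminates an option:
  (A) (0|1)*00: on '0' the DFA goes r0 → r2 and accepts (r2 ∈ Accept), but the regex does not match it → eliminate
  (B) (0*10*)(0*10*0*10*)*: on '0' the DFA goes r0 → r2 and accepts (r2 ∈ Accept), but the regex does not match it → eliminate
  (C) (0|1)*11(0|1)*: on '0' the DFA goes r0 → r2 and accepts (r2 ∈ Accept), but the regex does not match it → eliminate
  (D) 0(0|1)*: agrees with the DFA on every string of length ≤ 6
Only (D) is consistent with the DFA.
(D) 0(0|1)*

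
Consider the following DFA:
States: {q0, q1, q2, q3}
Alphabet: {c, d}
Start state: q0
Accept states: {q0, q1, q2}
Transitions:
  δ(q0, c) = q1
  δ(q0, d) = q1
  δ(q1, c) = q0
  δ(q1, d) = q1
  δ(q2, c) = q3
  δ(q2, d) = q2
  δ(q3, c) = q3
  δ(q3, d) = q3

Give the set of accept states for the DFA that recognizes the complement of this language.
Complement accept states = All states \ Original accept states
= {q0, q1, q2, q3} \ {q0, q1, q2}
{q3}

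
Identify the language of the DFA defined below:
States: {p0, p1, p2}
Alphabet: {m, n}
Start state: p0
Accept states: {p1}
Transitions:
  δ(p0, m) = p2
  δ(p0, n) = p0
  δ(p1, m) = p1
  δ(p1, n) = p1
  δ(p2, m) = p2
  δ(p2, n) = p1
Testing a few strings:
  'nn' → reject
  'mmnm' → accept
  'mnnm' → accept
  'mnm' → accept
State roles: p0=no m seen yet; p1=substring mn seen; p2=seen a m, waiting for n
All strings over {m,n} containing the substring mn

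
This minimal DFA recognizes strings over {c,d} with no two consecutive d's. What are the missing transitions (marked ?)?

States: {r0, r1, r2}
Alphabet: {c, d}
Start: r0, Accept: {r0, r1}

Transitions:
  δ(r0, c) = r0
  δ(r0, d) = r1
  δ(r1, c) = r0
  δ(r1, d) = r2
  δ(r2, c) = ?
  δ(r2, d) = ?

From the language and accept set, identify what each state tracks — r0: last symbol not d (ok); r1: last symbol d (ok); r2: saw dd (dead).
Each missing δ(q, a) is the state matching the new tracked value after reading a.
δ(r2, c) = r2; δ(r2, d) = r2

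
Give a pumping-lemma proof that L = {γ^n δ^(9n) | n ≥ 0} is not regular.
Assume L is regular with pumping length p. Idea: pumping the γ-block breaks the 1:9 ratio.
Choose s = γ^p δ^(9p) (length 10p ≥ p). By the pumping lemma, s = xyz with |xy| ≤ p, |y| > 0, so y = γ^k with k ≥ 1. Then xy²z = γ^(p+k) δ^(9p). For this to be in L we would need 9p = 9(p+k), i.e. 9k = 0, contradicting k ≥ 1. So xy²z ∉ L.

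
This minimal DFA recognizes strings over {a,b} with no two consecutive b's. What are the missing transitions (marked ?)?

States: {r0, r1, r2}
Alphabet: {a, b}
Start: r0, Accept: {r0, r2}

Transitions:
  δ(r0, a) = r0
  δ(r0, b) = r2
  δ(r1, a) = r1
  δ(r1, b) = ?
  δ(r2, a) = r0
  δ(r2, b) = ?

From the language and accept set, identify what each state tracks — r0: last symbol not b (ok); r1: saw bb (dead); r2: last symbol b (ok).
Each missing δ(q, a) is the state matching the new tracked value after reading a.
δ(r1, b) = r1; δ(r2, b) = r1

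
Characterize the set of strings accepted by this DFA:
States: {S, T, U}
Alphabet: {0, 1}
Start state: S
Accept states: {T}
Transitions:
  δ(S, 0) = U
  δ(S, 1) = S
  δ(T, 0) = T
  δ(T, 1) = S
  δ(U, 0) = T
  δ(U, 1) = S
Testing a few strings:
  '1' → reject
  '0110' → reject
  '10' → reject
  '011' → reject
State roles: S=last symbol not 0; T=two trailing 0's; U=one trailing 0
All binary strings ending with 00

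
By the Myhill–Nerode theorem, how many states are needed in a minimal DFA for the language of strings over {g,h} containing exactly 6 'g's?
By Myhill–Nerode, count the distinguishable equivalence classes: 8 classes — having seen 0, 1, …, 6, or >6 copies of 'g'; the count-6 class is the only accepting one and >6 is dead.
8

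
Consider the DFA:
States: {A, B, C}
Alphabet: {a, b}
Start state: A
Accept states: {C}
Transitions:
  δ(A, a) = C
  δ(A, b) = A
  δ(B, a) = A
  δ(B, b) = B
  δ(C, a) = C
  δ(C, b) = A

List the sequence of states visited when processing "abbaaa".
read 'a': A → C
  read 'b': C → A
  read 'b': A → A
  read 'a': A → C
  read 'a': C → C
  read 'a': C → C
A -> C -> A -> A -> C -> C -> C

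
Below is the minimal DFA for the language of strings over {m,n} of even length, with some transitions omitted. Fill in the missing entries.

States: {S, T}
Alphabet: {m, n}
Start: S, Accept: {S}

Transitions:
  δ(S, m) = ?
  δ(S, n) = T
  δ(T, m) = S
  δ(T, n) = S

From the language and accept set, identify what each state tracks — S: even length so far; T: odd length so far.
Each missing δ(q, a) is the state matching the new tracked value after reading a.
δ(S, m) = T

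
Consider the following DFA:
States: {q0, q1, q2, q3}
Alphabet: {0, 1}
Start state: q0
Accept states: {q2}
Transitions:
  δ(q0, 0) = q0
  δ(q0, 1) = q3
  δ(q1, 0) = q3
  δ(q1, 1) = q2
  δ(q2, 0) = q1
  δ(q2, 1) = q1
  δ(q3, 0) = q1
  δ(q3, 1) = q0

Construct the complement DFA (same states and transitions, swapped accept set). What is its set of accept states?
Complement accept states = All states \ Original accept states
= {q0, q1, q2, q3} \ {q2}
{q0, q1, q3}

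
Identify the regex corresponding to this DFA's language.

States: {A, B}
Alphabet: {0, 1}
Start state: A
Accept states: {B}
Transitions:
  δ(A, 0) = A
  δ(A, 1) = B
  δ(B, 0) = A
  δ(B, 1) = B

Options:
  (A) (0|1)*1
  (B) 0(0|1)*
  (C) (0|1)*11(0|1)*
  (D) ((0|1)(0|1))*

Check each option against the DFA on short strings; one disagreement eliminates an option:
  (A) (0|1)*1: agrees with the DFA on every string of length ≤ 6
  (B) 0(0|1)*: on '0' the DFA goes A → A and rejects (A ∉ Accept), but the regex matches it → eliminate
  (C) (0|1)*11(0|1)*: on '1' the DFA goes A → B and accepts (B ∈ Accept), but the regex does not match it → eliminate
  (D) ((0|1)(0|1))*: on ε the DFA stays in A and rejects (A ∉ Accept), but the regex matches it → eliminate
Only (A) is consistent with the DFA.
(A) (0|1)*1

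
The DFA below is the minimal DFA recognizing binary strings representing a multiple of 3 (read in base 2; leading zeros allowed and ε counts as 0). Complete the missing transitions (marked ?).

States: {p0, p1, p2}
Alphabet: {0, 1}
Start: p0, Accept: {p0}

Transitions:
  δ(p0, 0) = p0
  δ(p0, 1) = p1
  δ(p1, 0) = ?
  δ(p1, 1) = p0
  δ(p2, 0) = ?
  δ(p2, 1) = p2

From the language and accept set, identify what each state tracks — p0: value ≡ 0 (mod 3); p1: value ≡ 1 (mod 3); p2: value ≡ 2 (mod 3).
Each missing δ(q, a) is the state matching the new tracked value after reading a.
δ(p1, 0) = p2; δ(p2, 0) = p1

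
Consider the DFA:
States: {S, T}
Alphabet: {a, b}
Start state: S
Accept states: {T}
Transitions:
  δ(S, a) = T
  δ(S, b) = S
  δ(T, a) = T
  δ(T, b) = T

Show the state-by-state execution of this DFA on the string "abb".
read 'a': S → T
  read 'b': T → T
  read 'b': T → T
S -> T -> T -> T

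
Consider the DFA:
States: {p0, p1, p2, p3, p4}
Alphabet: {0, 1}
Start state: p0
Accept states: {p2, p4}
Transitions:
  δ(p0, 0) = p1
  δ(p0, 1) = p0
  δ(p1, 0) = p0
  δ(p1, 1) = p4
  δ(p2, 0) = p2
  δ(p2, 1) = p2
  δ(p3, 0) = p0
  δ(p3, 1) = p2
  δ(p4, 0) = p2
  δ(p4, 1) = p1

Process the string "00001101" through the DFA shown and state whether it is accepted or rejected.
Processing string "00001101":
  p0 --0--> p1
  p1 --0--> p0
  p0 --0--> p1
  p1 --0--> p0
  p0 --1--> p0
  p0 --1--> p0
  p0 --0--> p1
  p1 --1--> p4
Final state: p4
Accept states: {p2, p4}
Yes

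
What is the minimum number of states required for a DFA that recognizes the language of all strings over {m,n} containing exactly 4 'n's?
By Myhill–Nerode, count the distinguishable equivalence classes: 6 classes — having seen 0, 1, …, 4, or >4 copies of 'n'; the count-4 class is the only accepting one and >4 is dead.
6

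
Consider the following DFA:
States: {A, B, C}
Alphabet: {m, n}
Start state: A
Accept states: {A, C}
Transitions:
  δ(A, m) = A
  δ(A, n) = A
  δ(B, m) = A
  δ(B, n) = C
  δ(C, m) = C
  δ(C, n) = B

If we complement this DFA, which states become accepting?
Complement accept states = All states \ Original accept states
= {A, B, C} \ {A, C}
{B}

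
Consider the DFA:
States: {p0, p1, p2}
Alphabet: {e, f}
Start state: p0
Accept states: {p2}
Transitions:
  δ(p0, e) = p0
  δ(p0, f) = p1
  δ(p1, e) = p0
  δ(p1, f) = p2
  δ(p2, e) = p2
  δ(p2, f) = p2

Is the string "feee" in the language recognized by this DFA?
Processing string "feee":
  p0 --f--> p1
  p1 --e--> p0
  p0 --e--> p0
  p0 --e--> p0
Final state: p0
Accept states: {p2}
No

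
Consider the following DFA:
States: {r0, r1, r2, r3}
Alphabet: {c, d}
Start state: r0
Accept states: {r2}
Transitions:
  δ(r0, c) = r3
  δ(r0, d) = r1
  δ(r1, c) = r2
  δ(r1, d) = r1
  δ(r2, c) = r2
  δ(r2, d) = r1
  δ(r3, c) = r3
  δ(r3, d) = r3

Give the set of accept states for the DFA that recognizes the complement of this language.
Complement accept states = All states \ Original accept states
= {r0, r1, r2, r3} \ {r2}
{r0, r1, r3}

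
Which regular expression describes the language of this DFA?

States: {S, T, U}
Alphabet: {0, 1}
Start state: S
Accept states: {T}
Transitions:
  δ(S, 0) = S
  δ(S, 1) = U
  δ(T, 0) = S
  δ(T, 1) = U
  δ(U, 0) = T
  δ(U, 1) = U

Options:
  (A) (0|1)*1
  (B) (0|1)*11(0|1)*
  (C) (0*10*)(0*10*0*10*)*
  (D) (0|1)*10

Check each option against the DFA on short strings; one disagreement eliminates an option:
  (A) (0|1)*1: on '1' the DFA goes S → U and rejects (U ∉ Accept), but the regex matches it → eliminate
  (B) (0|1)*11(0|1)*: on '10' the DFA goes S → U → T and accepts (T ∈ Accept), but the regex does not match it → eliminate
  (C) (0*10*)(0*10*0*10*)*: on '1' the DFA goes S → U and rejects (U ∉ Accept), but the regex matches it → eliminate
  (D) (0|1)*10: agrees with the DFA on every string of length ≤ 6
Only (D) is consistent with the DFA.
(D) (0|1)*10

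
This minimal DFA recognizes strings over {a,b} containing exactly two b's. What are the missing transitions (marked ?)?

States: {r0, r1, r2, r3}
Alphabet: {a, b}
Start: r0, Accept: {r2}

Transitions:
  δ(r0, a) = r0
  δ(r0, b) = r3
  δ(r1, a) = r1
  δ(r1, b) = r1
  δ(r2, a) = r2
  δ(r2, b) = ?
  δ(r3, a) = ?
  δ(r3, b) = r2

From the language and accept set, identify what each state tracks — r0: zero b's; r1: ≥ three b's (dead); r2: two b's; r3: one b.
Each missing δ(q, a) is the state matching the new tracked value after reading a.
δ(r2, b) = r1; δ(r3, a) = r3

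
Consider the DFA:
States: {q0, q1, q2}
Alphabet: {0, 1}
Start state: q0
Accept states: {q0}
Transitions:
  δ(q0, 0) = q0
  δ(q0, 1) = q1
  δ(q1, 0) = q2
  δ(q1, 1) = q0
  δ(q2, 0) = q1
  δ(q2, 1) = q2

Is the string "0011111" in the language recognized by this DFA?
Processing string "0011111":
  q0 --0--> q0
  q0 --0--> q0
  q0 --1--> q1
  q1 --1--> q0
  q0 --1--> q1
  q1 --1--> q0
  q0 --1--> q1
Final state: q1
Accept states: {q0}
No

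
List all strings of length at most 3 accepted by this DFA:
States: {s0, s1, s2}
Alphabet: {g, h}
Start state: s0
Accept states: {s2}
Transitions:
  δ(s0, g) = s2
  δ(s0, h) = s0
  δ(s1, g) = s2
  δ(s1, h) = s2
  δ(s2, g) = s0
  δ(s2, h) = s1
g, hg, ggg, ghg, ghh, hhg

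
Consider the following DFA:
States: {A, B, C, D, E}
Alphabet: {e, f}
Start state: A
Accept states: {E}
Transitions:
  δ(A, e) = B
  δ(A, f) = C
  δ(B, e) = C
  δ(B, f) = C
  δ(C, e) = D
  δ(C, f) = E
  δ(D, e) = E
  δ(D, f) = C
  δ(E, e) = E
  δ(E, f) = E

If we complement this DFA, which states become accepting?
Complement accept states = All states \ Original accept states
= {A, B, C, D, E} \ {E}
{A, B, C, D}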